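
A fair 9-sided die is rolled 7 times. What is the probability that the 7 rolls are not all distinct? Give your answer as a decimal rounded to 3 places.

0.962

P(all 7 different) = 9/9 · 8/9 · ··· · 3/9 ≈ 0.038.
P(at least two equal) = 1 − 0.038 = 0.962.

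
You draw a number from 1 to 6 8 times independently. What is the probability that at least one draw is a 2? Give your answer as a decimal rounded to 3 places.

P(no draw is a 2) = (5/6)^8 ≈ 0.233.
P(at least one) = 1 − 0.233 = 0.767.

0.767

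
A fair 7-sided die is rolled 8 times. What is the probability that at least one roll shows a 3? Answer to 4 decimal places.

P(no roll shows a 3) = (6/7)^8 ≈ 0.2914.
P(at least one) = 1 − 0.2914 = 0.7086.

0.7086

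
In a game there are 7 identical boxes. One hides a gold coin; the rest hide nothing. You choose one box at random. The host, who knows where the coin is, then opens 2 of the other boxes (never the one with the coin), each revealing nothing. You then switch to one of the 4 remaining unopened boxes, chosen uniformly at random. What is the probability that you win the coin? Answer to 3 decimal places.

0.214

Your original box holds the coin with probability 1/7, so the other 6 collectively hold it with probability 6/7.
The host can always find 2 empty boxes to open, so the reveals don't change that 6/7; it is now spread over the 4 remaining unopened boxes.
P(win by switching) = (6/7) · (1/4) = 3/14 ≈ 0.214.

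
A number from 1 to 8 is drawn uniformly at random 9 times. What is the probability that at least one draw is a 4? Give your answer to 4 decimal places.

0.6993

P(no draw is a 4) = (7/8)^9 ≈ 0.3007.
P(at least one) = 1 − 0.3007 = 0.6993.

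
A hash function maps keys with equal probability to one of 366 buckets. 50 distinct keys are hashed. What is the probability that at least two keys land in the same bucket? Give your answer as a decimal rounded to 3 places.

0.970

It's easier to compute the probability that all 50 are distinct.
P(all distinct) = 366/366 · 365/366 · ··· · 317/366 ≈ 0.030.
So the probability of at least one match is 1 − 0.030 = 0.970.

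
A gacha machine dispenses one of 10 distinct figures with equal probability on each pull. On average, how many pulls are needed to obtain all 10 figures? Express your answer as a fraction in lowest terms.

After i distinct types are collected, each trial gives a new one with probability (10−i)/10, so the expected wait for the next new type is 10/(10−i).
E = 10/10 + 10/9 + 10/8 + 10/7 + 10/6 + 10/5 + 10/4 + 10/3 + 10/2 + 10/1 = 7381/252.

7381/252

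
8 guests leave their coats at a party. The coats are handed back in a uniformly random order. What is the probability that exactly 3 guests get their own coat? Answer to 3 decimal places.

Choose which 3 of the 8 are fixed: C(8,3) = 56 ways.
The remaining 5 must have no fixed point: D(5) = 44.
P = 56·44/40320 = 11/180 ≈ 0.061.

0.061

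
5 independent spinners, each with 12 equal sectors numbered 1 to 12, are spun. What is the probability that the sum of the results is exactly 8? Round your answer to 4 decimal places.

0.0001

There are 12^5 = 248832 equally likely outcomes.
The number of ordered 5-tuples from {1,…,12} summing to 8 is 35.
P(sum = 8) = 35/248832 ≈ 0.0001.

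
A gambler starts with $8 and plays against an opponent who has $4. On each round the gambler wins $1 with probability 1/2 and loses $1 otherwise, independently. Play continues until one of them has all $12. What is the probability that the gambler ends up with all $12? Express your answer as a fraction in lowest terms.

2/3

With a fair step, P(i) = ½P(i−1) + ½P(i+1) with P(0)=0, P(12)=1 has the linear solution P(i) = i/12.
P(8) = 8/12 = 2/3.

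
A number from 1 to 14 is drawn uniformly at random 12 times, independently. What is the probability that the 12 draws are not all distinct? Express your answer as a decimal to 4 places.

0.9992

P(all 12 different) = 14/14 · 13/14 · ··· · 3/14 ≈ 0.0008.
P(at least two equal) = 1 − 0.0008 = 0.9992.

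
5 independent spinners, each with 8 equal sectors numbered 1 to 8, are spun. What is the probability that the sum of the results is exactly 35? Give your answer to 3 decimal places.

There are 8^5 = 32768 equally likely outcomes.
The number of ordered 5-tuples from {1,…,8} summing to 35 is 126.
P(sum = 35) = 126/32768 = 63/16384 ≈ 0.004.

0.004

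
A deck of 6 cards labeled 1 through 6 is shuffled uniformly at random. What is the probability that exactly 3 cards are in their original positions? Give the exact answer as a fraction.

1/18

Choose which 3 of the 6 are fixed: C(6,3) = 20 ways.
The remaining 3 must have no fixed point: D(3) = 2.
P = 20·2/720 = 1/18.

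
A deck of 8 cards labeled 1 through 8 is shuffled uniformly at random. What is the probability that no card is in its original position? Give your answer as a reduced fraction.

This is the derangement probability: permutations of 8 with no fixed point.
D(8) = 8! · (1 − 1/1! + 1/2! − ··· + (−1)^8/8!) = 14833.
P = 14833/40320 = 2119/5760.

2119/5760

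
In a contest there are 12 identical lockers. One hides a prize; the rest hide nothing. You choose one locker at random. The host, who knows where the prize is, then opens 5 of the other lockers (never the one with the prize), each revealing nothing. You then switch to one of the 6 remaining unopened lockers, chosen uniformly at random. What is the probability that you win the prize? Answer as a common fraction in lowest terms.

Your original locker holds the prize with probability 1/12, so the other 11 collectively hold it with probability 11/12.
The host can always find 5 empty lockers to open, so the reveals don't change that 11/12; it is now spread over the 6 remaining unopened lockers.
P(win by switching) = (11/12) · (1/6) = 11/72.

11/72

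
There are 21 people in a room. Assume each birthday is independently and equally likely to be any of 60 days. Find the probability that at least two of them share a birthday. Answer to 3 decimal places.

It's easier to compute the probability that all 21 are distinct.
P(all distinct) = 60/60 · 59/60 · ··· · 40/60 ≈ 0.019.
So the probability of at least one match is 1 − 0.019 = 0.981.

0.981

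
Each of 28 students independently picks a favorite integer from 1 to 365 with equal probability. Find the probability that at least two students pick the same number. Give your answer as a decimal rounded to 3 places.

0.654

It's easier to compute the probability that all 28 are distinct.
P(all distinct) = 365/365 · 364/365 · ··· · 338/365 ≈ 0.346.
So the probability of at least one match is 1 − 0.346 = 0.654.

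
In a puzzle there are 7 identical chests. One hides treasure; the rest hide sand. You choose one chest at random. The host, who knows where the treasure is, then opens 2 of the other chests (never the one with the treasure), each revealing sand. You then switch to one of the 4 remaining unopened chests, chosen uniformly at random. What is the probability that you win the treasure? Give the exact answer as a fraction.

Your original chest holds the treasure with probability 1/7, so the other 6 collectively hold it with probability 6/7.
The host can always find 2 empty chests to open, so the reveals don't change that 6/7; it is now spread over the 4 remaining unopened chests.
P(win by switching) = (6/7) · (1/4) = 3/14.

3/14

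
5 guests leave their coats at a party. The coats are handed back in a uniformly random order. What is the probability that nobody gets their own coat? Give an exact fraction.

11/30

This is the derangement probability: permutations of 5 with no fixed point.
D(5) = 5! · (1 − 1/1! + 1/2! − ··· + (−1)^5/5!) = 44.
P = 44/120 = 11/30.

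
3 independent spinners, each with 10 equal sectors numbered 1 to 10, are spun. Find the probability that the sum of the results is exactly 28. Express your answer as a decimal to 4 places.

There are 10^3 = 1000 equally likely outcomes.
The number of ordered 3-tuples from {1,…,10} summing to 28 is 6.
P(sum = 28) = 6/1000 = 3/500 ≈ 0.0060.

0.0060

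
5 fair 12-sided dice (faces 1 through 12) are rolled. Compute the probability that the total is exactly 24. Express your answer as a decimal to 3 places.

0.029

There are 12^5 = 248832 equally likely outcomes.
The number of ordered 5-tuples from {1,…,12} summing to 24 is 7205.
P(sum = 24) = 7205/248832 ≈ 0.029.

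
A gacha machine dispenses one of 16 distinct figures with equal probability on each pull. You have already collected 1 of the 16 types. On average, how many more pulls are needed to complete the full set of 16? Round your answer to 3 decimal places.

53.092

Starting from 1 distinct type, each trial gives a new one with probability (16−i)/16 when i types are held, so the wait for the next new type is 16/(16−i).
E = 16/15 + 16/14 + 16/13 + 16/12 + 16/11 + 16/10 + 16/9 + 16/8 + 16/7 + 16/6 + 16/5 + 16/4 + 16/3 + 16/2 + 16/1 = 2391514/45045 ≈ 53.092.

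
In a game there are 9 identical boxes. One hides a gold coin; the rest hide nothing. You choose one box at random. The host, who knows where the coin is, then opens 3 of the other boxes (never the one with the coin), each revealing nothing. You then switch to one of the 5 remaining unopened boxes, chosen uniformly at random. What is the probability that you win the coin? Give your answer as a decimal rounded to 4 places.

Your original box holds the coin with probability 1/9, so the other 8 collectively hold it with probability 8/9.
The host can always find 3 empty boxes to open, so the reveals don't change that 8/9; it is now spread over the 5 remaining unopened boxes.
P(win by switching) = (8/9) · (1/5) = 8/45 ≈ 0.1778.

0.1778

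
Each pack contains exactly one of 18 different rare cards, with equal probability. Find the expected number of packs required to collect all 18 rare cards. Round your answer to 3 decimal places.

62.912

After i distinct types are collected, each trial gives a new one with probability (18−i)/18, so the expected wait for the next new type is 18/(18−i).
E = 18/18 + 18/17 + 18/16 + 18/15 + 18/14 + 18/13 + 18/12 + 18/11 + 18/10 + 18/9 + 18/8 + 18/7 + 18/6 + 18/5 + 18/4 + 18/3 + 18/2 + 18/1 = 42822903/680680 ≈ 62.912.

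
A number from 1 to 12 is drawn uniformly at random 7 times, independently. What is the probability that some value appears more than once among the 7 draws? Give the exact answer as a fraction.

P(all 7 different) = 12/12 · 11/12 · ··· · 6/12 = 385/3456.
P(at least two equal) = 1 − 385/3456 = 3071/3456.

3071/3456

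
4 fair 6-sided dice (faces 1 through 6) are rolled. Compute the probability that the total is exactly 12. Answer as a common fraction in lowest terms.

125/1296

There are 6^4 = 1296 equally likely outcomes.
The number of ordered 4-tuples from {1,…,6} summing to 12 is 125.
P(sum = 12) = 125/1296.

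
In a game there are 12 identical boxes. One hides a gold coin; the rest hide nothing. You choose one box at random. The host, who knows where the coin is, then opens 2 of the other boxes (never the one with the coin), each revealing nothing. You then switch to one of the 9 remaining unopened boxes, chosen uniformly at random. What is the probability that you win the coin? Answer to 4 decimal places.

0.1019

Your original box holds the coin with probability 1/12, so the other 11 collectively hold it with probability 11/12.
The host can always find 2 empty boxes to open, so the reveals don't change that 11/12; it is now spread over the 9 remaining unopened boxes.
P(win by switching) = (11/12) · (1/9) = 11/108 ≈ 0.1019.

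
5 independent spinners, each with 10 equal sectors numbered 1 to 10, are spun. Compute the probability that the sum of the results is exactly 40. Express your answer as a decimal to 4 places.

There are 10^5 = 100000 equally likely outcomes.
The number of ordered 5-tuples from {1,…,10} summing to 40 is 996.
P(sum = 40) = 996/100000 = 249/25000 ≈ 0.0100.

0.0100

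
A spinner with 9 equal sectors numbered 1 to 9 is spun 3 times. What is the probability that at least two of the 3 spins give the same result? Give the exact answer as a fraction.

P(all 3 different) = 9/9 · 8/9 · ··· · 7/9 = 56/81.
P(at least two equal) = 1 − 56/81 = 25/81.

25/81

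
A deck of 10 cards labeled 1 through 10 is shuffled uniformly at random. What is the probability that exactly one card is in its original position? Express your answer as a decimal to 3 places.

Choose which one is fixed: C(10,1) = 10 ways.
The remaining 9 must have no fixed point: D(9) = 133496.
P = 10·133496/3628800 = 16687/45360 ≈ 0.368.

0.368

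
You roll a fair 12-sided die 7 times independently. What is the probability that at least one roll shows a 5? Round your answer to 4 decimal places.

0.4561

P(no roll shows a 5) = (11/12)^7 ≈ 0.5439.
P(at least one) = 1 − 0.5439 = 0.4561.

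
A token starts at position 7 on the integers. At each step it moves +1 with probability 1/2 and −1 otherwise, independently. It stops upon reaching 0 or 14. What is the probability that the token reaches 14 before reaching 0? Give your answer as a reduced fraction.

1/2

With a fair step, P(i) = ½P(i−1) + ½P(i+1) with P(0)=0, P(14)=1 has the linear solution P(i) = i/14.
P(7) = 7/14 = 1/2.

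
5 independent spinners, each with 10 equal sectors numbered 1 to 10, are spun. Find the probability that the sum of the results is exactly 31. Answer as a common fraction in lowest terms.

33/625

There are 10^5 = 100000 equally likely outcomes.
The number of ordered 5-tuples from {1,…,10} summing to 31 is 5280.
P(sum = 31) = 5280/100000 = 33/625.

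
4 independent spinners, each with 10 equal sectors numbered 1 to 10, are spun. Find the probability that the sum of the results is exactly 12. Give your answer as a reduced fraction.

There are 10^4 = 10000 equally likely outcomes.
The number of ordered 4-tuples from {1,…,10} summing to 12 is 165.
P(sum = 12) = 165/10000 = 33/2000.

33/2000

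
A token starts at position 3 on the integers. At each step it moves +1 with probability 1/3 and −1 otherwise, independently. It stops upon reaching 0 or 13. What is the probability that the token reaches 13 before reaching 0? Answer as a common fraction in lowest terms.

7/8191

Let r = q/p = (2/3)/(1/3) = 2. The recurrence P(i) = p·P(i+1) + q·P(i−1) with P(0)=0, P(13)=1 gives P(i) = (1 − r^i)/(1 − r^13).
P(3) = (1 − (2)^3) / (1 − (2)^13) = 7/8191.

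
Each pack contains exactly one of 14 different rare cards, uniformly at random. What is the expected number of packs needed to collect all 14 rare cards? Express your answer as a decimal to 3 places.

After i distinct types are collected, each trial gives a new one with probability (14−i)/14, so the expected wait for the next new type is 14/(14−i).
E = 14/14 + 14/13 + 14/12 + 14/11 + 14/10 + 14/9 + 14/8 + 14/7 + 14/6 + 14/5 + 14/4 + 14/3 + 14/2 + 14/1 = 1171733/25740 ≈ 45.522.

45.522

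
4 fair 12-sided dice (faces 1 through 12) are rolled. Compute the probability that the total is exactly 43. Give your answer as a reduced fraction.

There are 12^4 = 20736 equally likely outcomes.
The number of ordered 4-tuples from {1,…,12} summing to 43 is 56.
P(sum = 43) = 56/20736 = 7/2592.

7/2592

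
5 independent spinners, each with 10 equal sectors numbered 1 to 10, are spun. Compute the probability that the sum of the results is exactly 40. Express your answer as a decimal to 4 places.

There are 10^5 = 100000 equally likely outcomes.
The number of ordered 5-tuples from {1,…,10} summing to 40 is 996.
P(sum = 40) = 996/100000 = 249/25000 ≈ 0.0100.

0.0100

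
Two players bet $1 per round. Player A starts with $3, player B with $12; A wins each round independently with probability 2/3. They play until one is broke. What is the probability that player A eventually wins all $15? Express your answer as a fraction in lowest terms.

Let r = q/p = (1/3)/(2/3) = 1/2. The recurrence P(i) = p·P(i+1) + q·P(i−1) with P(0)=0, P(15)=1 gives P(i) = (1 − r^i)/(1 − r^15).
P(3) = (1 − (1/2)^3) / (1 − (1/2)^15) = 4096/4681.

4096/4681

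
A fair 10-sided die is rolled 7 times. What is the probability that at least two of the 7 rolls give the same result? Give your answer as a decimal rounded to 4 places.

0.9395

P(all 7 different) = 10/10 · 9/10 · ··· · 4/10 ≈ 0.0605.
P(at least two equal) = 1 − 0.0605 = 0.9395.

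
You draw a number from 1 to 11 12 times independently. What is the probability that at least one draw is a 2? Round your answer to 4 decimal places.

P(no draw is a 2) = (10/11)^12 ≈ 0.3186.
P(at least one) = 1 − 0.3186 = 0.6814.

0.6814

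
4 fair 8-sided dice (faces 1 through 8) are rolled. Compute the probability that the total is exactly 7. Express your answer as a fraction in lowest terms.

There are 8^4 = 4096 equally likely outcomes.
The number of ordered 4-tuples from {1,…,8} summing to 7 is 20.
P(sum = 7) = 20/4096 = 5/1024.

5/1024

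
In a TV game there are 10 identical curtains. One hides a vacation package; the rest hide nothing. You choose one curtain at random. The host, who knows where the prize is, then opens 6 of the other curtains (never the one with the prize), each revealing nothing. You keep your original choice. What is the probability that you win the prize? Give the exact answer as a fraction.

1/10

The host can always open 6 empty curtains regardless of your choice, so the reveals give no information about your original curtain.
P(win by staying) = 1/10.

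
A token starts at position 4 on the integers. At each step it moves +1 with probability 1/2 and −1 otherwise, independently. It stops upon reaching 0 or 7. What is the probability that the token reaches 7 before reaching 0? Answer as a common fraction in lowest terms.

4/7

With a fair step, P(i) = ½P(i−1) + ½P(i+1) with P(0)=0, P(7)=1 has the linear solution P(i) = i/7.
P(4) = 4/7.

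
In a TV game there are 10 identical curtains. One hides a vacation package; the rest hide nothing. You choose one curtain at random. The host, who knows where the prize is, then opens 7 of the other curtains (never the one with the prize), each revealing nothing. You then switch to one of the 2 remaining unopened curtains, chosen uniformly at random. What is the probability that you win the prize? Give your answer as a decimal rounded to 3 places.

0.450

Your original curtain holds the prize with probability 1/10, so the other 9 collectively hold it with probability 9/10.
The host can always find 7 empty curtains to open, so the reveals don't change that 9/10; it is now spread over the 2 remaining unopened curtains.
P(win by switching) = (9/10) · (1/2) = 9/20 ≈ 0.450.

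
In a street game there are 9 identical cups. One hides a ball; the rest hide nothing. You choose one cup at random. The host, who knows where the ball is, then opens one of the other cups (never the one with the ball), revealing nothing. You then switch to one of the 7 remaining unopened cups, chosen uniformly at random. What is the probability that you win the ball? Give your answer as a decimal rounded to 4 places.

Your original cup holds the ball with probability 1/9, so the other 8 collectively hold it with probability 8/9.
The host can always find an empty cup to open, so this doesn't change that 8/9; it is now spread over the 7 remaining unopened cups.
P(win by switching) = (8/9) · (1/7) = 8/63 ≈ 0.1270.

0.1270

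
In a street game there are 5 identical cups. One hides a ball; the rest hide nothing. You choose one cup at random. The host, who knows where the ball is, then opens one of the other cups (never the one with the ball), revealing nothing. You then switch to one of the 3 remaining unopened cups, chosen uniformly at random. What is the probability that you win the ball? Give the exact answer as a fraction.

4/15

Your original cup holds the ball with probability 1/5, so the other 4 collectively hold it with probability 4/5.
The host can always find an empty cup to open, so this doesn't change that 4/5; it is now spread over the 3 remaining unopened cups.
P(win by switching) = (4/5) · (1/3) = 4/15.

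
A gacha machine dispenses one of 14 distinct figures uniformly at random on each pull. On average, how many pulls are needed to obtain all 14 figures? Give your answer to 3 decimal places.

45.522

After i distinct types are collected, each trial gives a new one with probability (14−i)/14, so the expected wait for the next new type is 14/(14−i).
E = 14/14 + 14/13 + 14/12 + 14/11 + 14/10 + 14/9 + 14/8 + 14/7 + 14/6 + 14/5 + 14/4 + 14/3 + 14/2 + 14/1 = 1171733/25740 ≈ 45.522.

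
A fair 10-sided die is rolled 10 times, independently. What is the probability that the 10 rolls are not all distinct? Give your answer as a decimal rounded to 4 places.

0.9996

P(all 10 different) = 10/10 · 9/10 · ··· · 1/10 ≈ 0.0004.
P(at least two equal) = 1 − 0.0004 = 0.9996.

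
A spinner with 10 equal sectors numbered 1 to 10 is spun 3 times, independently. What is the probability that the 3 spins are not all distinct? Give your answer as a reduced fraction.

P(all 3 different) = 10/10 · 9/10 · ··· · 8/10 = 18/25.
P(at least two equal) = 1 − 18/25 = 7/25.

7/25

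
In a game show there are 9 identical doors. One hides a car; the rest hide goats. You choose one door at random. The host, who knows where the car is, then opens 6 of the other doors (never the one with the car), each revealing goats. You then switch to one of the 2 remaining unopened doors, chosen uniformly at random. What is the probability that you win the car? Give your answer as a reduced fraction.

Your original door holds the car with probability 1/9, so the other 8 collectively hold it with probability 8/9.
The host can always find 6 empty doors to open, so the reveals don't change that 8/9; it is now spread over the 2 remaining unopened doors.
P(win by switching) = (8/9) · (1/2) = 4/9.

4/9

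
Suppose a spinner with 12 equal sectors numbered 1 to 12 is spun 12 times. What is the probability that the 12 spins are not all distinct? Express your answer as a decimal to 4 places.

P(all 12 different) = 12/12 · 11/12 · ··· · 1/12 ≈ 0.0001.
P(at least two equal) = 1 − 0.0001 = 0.9999.

0.9999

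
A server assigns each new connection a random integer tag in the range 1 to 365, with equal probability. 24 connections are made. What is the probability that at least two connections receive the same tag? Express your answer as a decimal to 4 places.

It's easier to compute the probability that all 24 are distinct.
P(all distinct) = 365/365 · 364/365 · ··· · 342/365 ≈ 0.4617.
So the probability of at least one match is 1 − 0.4617 = 0.5383.

0.5383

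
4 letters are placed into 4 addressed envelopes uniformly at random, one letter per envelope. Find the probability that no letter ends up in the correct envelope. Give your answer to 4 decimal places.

This is the derangement probability: permutations of 4 with no fixed point.
D(4) = 4! · (1 − 1/1! + 1/2! − ··· + (−1)^4/4!) = 9.
P = 9/24 = 3/8 ≈ 0.3750.

0.3750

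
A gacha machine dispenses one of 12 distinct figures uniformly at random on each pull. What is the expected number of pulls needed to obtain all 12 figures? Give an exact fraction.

86021/2310

After i distinct types are collected, each trial gives a new one with probability (12−i)/12, so the expected wait for the next new type is 12/(12−i).
E = 12/12 + 12/11 + 12/10 + 12/9 + 12/8 + 12/7 + 12/6 + 12/5 + 12/4 + 12/3 + 12/2 + 12/1 = 86021/2310.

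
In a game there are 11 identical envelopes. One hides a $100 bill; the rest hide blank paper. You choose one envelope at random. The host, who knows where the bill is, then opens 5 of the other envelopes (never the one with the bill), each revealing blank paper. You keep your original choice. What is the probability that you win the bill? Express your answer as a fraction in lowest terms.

1/11

The host can always open 5 empty envelopes regardless of your choice, so the reveals give no information about your original envelope.
P(win by staying) = 1/11.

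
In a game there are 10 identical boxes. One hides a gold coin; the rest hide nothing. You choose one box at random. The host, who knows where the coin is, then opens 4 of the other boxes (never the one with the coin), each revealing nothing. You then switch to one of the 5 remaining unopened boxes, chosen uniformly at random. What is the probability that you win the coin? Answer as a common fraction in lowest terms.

9/50

Your original box holds the coin with probability 1/10, so the other 9 collectively hold it with probability 9/10.
The host can always find 4 empty boxes to open, so the reveals don't change that 9/10; it is now spread over the 5 remaining unopened boxes.
P(win by switching) = (9/10) · (1/5) = 9/50.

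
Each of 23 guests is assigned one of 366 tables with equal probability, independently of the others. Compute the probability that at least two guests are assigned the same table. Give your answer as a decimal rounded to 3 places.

0.506

It's easier to compute the probability that all 23 are distinct.
P(all distinct) = 366/366 · 365/366 · ··· · 344/366 ≈ 0.494.
So the probability of at least one match is 1 − 0.494 = 0.506.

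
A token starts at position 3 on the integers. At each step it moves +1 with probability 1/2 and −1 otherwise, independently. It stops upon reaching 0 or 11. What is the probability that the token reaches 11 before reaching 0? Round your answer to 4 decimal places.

0.2727

With a fair step, P(i) = ½P(i−1) + ½P(i+1) with P(0)=0, P(11)=1 has the linear solution P(i) = i/11.
P(3) = 3/11 ≈ 0.2727.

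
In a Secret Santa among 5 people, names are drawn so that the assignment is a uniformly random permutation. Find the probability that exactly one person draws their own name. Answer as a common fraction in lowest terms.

Choose which one is fixed: C(5,1) = 5 ways.
The remaining 4 must have no fixed point: D(4) = 9.
P = 5·9/120 = 3/8.

3/8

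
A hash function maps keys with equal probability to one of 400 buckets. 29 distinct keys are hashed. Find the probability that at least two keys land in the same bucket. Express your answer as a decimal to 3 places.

0.647

It's easier to compute the probability that all 29 are distinct.
P(all distinct) = 400/400 · 399/400 · ··· · 372/400 ≈ 0.353.
So the probability of at least one match is 1 − 0.353 = 0.647.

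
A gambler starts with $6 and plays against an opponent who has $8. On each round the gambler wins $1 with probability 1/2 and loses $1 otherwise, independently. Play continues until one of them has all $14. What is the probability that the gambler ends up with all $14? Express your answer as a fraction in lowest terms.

3/7

With a fair step, P(i) = ½P(i−1) + ½P(i+1) with P(0)=0, P(14)=1 has the linear solution P(i) = i/14.
P(6) = 6/14 = 3/7.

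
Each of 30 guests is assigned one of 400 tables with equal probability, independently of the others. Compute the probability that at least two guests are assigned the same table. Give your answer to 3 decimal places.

It's easier to compute the probability that all 30 are distinct.
P(all distinct) = 400/400 · 399/400 · ··· · 371/400 ≈ 0.328.
So the probability of at least one match is 1 − 0.328 = 0.672.

0.672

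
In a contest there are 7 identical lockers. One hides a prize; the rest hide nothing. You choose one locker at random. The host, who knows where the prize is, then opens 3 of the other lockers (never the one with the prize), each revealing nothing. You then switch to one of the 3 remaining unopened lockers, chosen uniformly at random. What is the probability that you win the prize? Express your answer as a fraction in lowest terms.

2/7

Your original locker holds the prize with probability 1/7, so the other 6 collectively hold it with probability 6/7.
The host can always find 3 empty lockers to open, so the reveals don't change that 6/7; it is now spread over the 3 remaining unopened lockers.
P(win by switching) = (6/7) · (1/3) = 2/7.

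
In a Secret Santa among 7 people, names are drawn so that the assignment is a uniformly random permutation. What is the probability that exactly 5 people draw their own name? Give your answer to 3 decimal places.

Choose which 5 of the 7 are fixed: C(7,5) = 21 ways.
The remaining 2 must have no fixed point: D(2) = 1.
P = 21·1/5040 = 1/240 ≈ 0.004.

0.004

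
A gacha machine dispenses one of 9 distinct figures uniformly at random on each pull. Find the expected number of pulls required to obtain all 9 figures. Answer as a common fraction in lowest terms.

7129/280

After i distinct types are collected, each trial gives a new one with probability (9−i)/9, so the expected wait for the next new type is 9/(9−i).
E = 9/9 + 9/8 + 9/7 + 9/6 + 9/5 + 9/4 + 9/3 + 9/2 + 9/1 = 7129/280.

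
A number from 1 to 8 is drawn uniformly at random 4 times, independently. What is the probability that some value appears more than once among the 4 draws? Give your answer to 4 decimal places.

P(all 4 different) = 8/8 · 7/8 · ··· · 5/8 ≈ 0.4102.
P(at least two equal) = 1 − 0.4102 = 0.5898.

0.5898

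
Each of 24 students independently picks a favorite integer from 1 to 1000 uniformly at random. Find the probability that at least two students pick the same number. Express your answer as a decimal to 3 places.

0.243

It's easier to compute the probability that all 24 are distinct.
P(all distinct) = 1000/1000 · 999/1000 · ··· · 977/1000 ≈ 0.757.
So the probability of at least one match is 1 − 0.757 = 0.243.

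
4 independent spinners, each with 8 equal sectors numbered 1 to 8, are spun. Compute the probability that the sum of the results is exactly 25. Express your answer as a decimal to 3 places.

0.029

There are 8^4 = 4096 equally likely outcomes.
The number of ordered 4-tuples from {1,…,8} summing to 25 is 120.
P(sum = 25) = 120/4096 = 15/512 ≈ 0.029.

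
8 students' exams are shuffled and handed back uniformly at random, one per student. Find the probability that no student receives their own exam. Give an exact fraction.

This is the derangement probability: permutations of 8 with no fixed point.
D(8) = 8! · (1 − 1/1! + 1/2! − ··· + (−1)^8/8!) = 14833.
P = 14833/40320 = 2119/5760.

2119/5760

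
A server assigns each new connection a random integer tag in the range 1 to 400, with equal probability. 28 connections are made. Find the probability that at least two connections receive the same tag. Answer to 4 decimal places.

0.6199

It's easier to compute the probability that all 28 are distinct.
P(all distinct) = 400/400 · 399/400 · ··· · 373/400 ≈ 0.3801.
So the probability of at least one match is 1 − 0.3801 = 0.6199.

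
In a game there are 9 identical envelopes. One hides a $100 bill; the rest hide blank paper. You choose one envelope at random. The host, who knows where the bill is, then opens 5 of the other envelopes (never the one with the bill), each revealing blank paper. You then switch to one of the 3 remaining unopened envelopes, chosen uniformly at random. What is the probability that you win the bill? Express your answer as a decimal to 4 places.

0.2963

Your original envelope holds the bill with probability 1/9, so the other 8 collectively hold it with probability 8/9.
The host can always find 5 empty envelopes to open, so the reveals don't change that 8/9; it is now spread over the 3 remaining unopened envelopes.
P(win by switching) = (8/9) · (1/3) = 8/27 ≈ 0.2963.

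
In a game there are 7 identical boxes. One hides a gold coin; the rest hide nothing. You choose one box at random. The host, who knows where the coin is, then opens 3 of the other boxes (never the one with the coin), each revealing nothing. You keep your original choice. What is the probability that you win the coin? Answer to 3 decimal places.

The host can always open 3 empty boxes regardless of your choice, so the reveals give no information about your original box.
P(win by staying) = 1/7 ≈ 0.143.

0.143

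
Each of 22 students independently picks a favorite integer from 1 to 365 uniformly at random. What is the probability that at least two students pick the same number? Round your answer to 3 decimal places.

0.476

It's easier to compute the probability that all 22 are distinct.
P(all distinct) = 365/365 · 364/365 · ··· · 344/365 ≈ 0.524.
So the probability of at least one match is 1 − 0.524 = 0.476.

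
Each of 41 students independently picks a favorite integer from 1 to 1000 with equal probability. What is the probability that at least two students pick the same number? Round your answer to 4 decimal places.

It's easier to compute the probability that all 41 are distinct.
P(all distinct) = 1000/1000 · 999/1000 · ··· · 960/1000 ≈ 0.4355.
So the probability of at least one match is 1 − 0.4355 = 0.5645.

0.5645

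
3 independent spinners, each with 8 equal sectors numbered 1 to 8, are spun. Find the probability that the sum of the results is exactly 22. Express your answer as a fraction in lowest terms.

There are 8^3 = 512 equally likely outcomes.
The number of ordered 3-tuples from {1,…,8} summing to 22 is 6.
P(sum = 22) = 6/512 = 3/256.

3/256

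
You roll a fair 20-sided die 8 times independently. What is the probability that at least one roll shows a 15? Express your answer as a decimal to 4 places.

P(no roll shows a 15) = (19/20)^8 ≈ 0.6634.
P(at least one) = 1 − 0.6634 = 0.3366.

0.3366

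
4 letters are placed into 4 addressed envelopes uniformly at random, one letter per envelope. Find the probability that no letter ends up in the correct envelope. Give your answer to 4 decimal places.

0.3750

This is the derangement probability: permutations of 4 with no fixed point.
D(4) = 4! · (1 − 1/1! + 1/2! − ··· + (−1)^4/4!) = 9.
P = 9/24 = 3/8 ≈ 0.3750.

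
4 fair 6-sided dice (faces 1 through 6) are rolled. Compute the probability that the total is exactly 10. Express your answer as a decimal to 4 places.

There are 6^4 = 1296 equally likely outcomes.
The number of ordered 4-tuples from {1,…,6} summing to 10 is 80.
P(sum = 10) = 80/1296 = 5/81 ≈ 0.0617.

0.0617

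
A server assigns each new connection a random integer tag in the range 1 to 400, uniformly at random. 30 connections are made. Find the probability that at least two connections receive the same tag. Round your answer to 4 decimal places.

It's easier to compute the probability that all 30 are distinct.
P(all distinct) = 400/400 · 399/400 · ··· · 371/400 ≈ 0.3278.
So the probability of at least one match is 1 − 0.3278 = 0.6722.

0.6722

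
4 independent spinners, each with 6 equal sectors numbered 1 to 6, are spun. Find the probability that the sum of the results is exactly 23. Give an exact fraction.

1/324

There are 6^4 = 1296 equally likely outcomes.
The number of ordered 4-tuples from {1,…,6} summing to 23 is 4.
P(sum = 23) = 4/1296 = 1/324.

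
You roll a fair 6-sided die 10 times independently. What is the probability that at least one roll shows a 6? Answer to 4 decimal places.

P(no roll shows a 6) = (5/6)^10 ≈ 0.1615.
P(at least one) = 1 − 0.1615 = 0.8385.

0.8385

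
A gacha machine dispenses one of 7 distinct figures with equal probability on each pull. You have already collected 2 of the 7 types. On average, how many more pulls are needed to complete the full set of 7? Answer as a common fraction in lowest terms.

Starting from 2 distinct types, each trial gives a new one with probability (7−i)/7 when i types are held, so the wait for the next new type is 7/(7−i).
E = 7/5 + 7/4 + 7/3 + 7/2 + 7/1 = 959/60.

959/60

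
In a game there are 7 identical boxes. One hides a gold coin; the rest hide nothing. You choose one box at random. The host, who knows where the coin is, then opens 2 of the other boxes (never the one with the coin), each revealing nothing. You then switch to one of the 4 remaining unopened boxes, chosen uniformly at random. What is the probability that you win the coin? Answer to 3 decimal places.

0.214

Your original box holds the coin with probability 1/7, so the other 6 collectively hold it with probability 6/7.
The host can always find 2 empty boxes to open, so the reveals don't change that 6/7; it is now spread over the 4 remaining unopened boxes.
P(win by switching) = (6/7) · (1/4) = 3/14 ≈ 0.214.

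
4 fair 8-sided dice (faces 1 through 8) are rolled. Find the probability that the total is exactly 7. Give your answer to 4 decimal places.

0.0049

There are 8^4 = 4096 equally likely outcomes.
The number of ordered 4-tuples from {1,…,8} summing to 7 is 20.
P(sum = 7) = 20/4096 = 5/1024 ≈ 0.0049.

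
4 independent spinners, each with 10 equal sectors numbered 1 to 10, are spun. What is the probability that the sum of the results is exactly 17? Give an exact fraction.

6/125

There are 10^4 = 10000 equally likely outcomes.
The number of ordered 4-tuples from {1,…,10} summing to 17 is 480.
P(sum = 17) = 480/10000 = 6/125.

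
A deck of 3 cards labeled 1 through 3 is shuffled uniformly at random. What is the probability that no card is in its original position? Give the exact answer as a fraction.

This is the derangement probability: permutations of 3 with no fixed point.
D(3) = 3! · (1 − 1/1! + 1/2! − ··· + (−1)^3/3!) = 2.
P = 2/6 = 1/3.

1/3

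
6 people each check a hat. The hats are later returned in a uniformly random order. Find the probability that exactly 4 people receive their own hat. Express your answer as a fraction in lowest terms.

1/48

Choose which 4 of the 6 are fixed: C(6,4) = 15 ways.
The remaining 2 must have no fixed point: D(2) = 1.
P = 15·1/720 = 1/48.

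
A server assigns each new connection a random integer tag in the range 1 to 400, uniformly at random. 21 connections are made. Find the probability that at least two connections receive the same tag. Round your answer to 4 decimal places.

It's easier to compute the probability that all 21 are distinct.
P(all distinct) = 400/400 · 399/400 · ··· · 380/400 ≈ 0.5861.
So the probability of at least one match is 1 − 0.5861 = 0.4139.

0.4139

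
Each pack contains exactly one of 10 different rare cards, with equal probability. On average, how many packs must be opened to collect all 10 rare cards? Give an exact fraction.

After i distinct types are collected, each trial gives a new one with probability (10−i)/10, so the expected wait for the next new type is 10/(10−i).
E = 10/10 + 10/9 + 10/8 + 10/7 + 10/6 + 10/5 + 10/4 + 10/3 + 10/2 + 10/1 = 7381/252.

7381/252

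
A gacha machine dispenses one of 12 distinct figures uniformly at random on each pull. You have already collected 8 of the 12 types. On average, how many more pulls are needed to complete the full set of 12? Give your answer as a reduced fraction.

Starting from 8 distinct types, each trial gives a new one with probability (12−i)/12 when i types are held, so the wait for the next new type is 12/(12−i).
E = 12/4 + 12/3 + 12/2 + 12/1 = 25.

25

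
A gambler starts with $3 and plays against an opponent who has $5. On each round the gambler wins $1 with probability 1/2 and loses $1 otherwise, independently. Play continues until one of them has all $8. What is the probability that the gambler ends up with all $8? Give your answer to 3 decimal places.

0.375

With a fair step, P(i) = ½P(i−1) + ½P(i+1) with P(0)=0, P(8)=1 has the linear solution P(i) = i/8.
P(3) = 3/8 ≈ 0.375.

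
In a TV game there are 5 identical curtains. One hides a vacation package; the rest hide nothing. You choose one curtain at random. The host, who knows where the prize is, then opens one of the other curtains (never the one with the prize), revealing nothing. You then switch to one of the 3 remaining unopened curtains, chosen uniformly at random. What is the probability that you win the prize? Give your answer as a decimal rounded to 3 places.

Your original curtain holds the prize with probability 1/5, so the other 4 collectively hold it with probability 4/5.
The host can always find an empty curtain to open, so this doesn't change that 4/5; it is now spread over the 3 remaining unopened curtains.
P(win by switching) = (4/5) · (1/3) = 4/15 ≈ 0.267.

0.267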